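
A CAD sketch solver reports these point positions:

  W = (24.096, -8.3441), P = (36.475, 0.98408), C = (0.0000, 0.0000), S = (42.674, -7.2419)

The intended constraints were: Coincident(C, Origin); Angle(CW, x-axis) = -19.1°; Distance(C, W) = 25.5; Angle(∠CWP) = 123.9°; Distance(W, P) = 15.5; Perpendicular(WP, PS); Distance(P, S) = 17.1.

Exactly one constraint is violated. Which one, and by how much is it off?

Distance(P, S) = 17.1 — off by 6.80.

C = (0.00, 0.00) ✓; CW at -19.10° ✓; |CW| = 25.50 ✓; ∠CWP = 123.9° ✓; |WP| = 15.50 ✓; ∠(WP, PS) = 90.00° ✓; |PS| = 10.30 ✗.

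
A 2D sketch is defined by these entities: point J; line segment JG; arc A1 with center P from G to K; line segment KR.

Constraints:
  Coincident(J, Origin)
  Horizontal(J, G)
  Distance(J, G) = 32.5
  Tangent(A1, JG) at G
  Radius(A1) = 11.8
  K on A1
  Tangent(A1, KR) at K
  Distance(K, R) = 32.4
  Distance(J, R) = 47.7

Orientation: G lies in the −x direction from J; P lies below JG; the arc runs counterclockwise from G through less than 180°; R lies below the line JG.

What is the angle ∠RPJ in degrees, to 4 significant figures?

87.38°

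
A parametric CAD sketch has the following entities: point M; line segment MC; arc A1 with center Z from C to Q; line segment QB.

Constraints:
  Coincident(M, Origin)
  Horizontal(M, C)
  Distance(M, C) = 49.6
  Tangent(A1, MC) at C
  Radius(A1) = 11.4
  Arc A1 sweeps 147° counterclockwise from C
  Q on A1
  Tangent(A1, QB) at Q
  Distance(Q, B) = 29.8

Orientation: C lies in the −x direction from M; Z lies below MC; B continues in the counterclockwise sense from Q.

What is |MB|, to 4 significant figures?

48.30

M is at the origin; MC is horizontal with |MC| = 49.6 and C on the −x side, so C = (-49.60, 0.000). A1 meets MC tangentially, so ZC is at right angles to MC, so Z = C + (0, -11.4) = (-49.60, -11.40). On A1, C sits at bearing 90° from Z; a 147° counterclockwise sweep puts Q at bearing 237°, so Q = Z + 11.4·(cos 237°, sin 237°) = (-55.81, -20.96). Since A1 is tangent to QB there, ZQ ⟂ QB, so QB runs along (−sin 237°, cos 237°); with |QB| = 29.8, B = (-30.82, -37.19). Then |MB| = |B − M| = 48.30.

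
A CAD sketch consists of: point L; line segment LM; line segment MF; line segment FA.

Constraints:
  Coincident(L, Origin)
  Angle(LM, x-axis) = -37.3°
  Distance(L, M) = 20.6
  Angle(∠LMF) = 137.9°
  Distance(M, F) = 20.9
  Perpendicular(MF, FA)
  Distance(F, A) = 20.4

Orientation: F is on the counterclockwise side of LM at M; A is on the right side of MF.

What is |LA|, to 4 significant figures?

49.80

L is at the origin; LM runs at -37.3° with length 20.6, so M = 20.6·(cos -37.3°, sin -37.3°) = (16.39, -12.48). ∠LMF = 137.9°, so MF runs at -37.3° + (180° − 137.9°) = 4.800° from the x-axis; with |MF| = 20.9, F = M + 20.9·(cos 4.800°, sin 4.800°) = (37.21, -10.73). The perpendicularity gives FA at right angles to MF; with |FA| = 20.4 on the right of MF, A = F + 20.4·(0.08368, -0.9965) = (38.92, -31.06). Then |LA| = |A − L| = 49.80.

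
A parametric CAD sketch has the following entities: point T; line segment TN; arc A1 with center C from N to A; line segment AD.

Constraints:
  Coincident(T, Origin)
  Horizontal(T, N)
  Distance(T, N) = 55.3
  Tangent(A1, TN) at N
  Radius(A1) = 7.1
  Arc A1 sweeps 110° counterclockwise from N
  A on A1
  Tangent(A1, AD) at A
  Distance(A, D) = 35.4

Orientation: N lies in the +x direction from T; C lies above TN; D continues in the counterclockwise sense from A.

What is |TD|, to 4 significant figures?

65.71

T is at the origin; T and N share the same y with |TN| = 55.3 and N on the +x side, so N = (55.30, 0.000). A1 meets TN tangentially, so CN is at right angles to TN, so C = N + (0, 7.1) = (55.30, 7.100). On A1, N sits at bearing -90° from C; a 110° counterclockwise sweep puts A at bearing 20°, so A = C + 7.1·(cos 20°, sin 20°) = (61.97, 9.528). Tangency of A1 to AD means the radius CA is perpendicular to AD, so AD runs along (−sin 20°, cos 20°); with |AD| = 35.4, D = (49.86, 42.79). Then |TD| = |D − T| = 65.71.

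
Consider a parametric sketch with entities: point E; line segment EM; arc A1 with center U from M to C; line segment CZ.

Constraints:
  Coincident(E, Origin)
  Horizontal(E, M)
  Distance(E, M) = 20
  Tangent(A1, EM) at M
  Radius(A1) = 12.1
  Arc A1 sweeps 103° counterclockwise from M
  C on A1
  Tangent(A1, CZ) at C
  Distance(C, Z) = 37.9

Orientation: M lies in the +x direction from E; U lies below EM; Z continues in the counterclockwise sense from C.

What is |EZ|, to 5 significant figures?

54.389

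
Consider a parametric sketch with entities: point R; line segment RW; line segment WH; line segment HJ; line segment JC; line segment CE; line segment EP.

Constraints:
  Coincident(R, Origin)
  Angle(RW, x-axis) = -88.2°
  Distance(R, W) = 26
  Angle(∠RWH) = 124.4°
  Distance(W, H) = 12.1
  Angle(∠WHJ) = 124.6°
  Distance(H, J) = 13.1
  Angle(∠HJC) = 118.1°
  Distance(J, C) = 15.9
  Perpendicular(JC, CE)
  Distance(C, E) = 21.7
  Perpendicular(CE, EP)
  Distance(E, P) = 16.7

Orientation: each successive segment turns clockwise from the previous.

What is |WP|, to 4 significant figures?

0.6340

JC is perpendicular to CE, so CE runs at 8.900°; with |CE| = 21.7, E = (-2.340, -9.760). The perpendicularity gives EP at right angles to CE, so EP runs at -81.10°; with |EP| = 16.7, P = (0.2436, -26.26). Then |WP| = |P − W| = 0.6340.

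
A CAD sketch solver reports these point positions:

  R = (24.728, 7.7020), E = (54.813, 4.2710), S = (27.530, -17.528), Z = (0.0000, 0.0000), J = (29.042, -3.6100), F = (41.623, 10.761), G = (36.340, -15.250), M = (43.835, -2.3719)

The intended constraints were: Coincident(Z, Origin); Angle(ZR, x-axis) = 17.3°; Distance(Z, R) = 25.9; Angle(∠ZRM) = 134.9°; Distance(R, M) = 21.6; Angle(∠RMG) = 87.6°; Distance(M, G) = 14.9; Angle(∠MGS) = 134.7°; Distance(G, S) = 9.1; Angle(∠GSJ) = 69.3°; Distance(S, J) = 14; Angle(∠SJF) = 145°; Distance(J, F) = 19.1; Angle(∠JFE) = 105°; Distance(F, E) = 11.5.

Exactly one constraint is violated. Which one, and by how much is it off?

Distance(F, E) = 11.5 — off by 3.20.

Z = (0.00, 0.00) ✓; ZR at 17.30° ✓; |ZR| = 25.90 ✓; ∠ZRM = 134.9° ✓; |RM| = 21.60 ✓; ∠RMG = 87.60° ✓; |MG| = 14.90 ✓; ∠MGS = 134.7° ✓; |GS| = 9.100 ✓; ∠GSJ = 69.30° ✓; |SJ| = 14.00 ✓; ∠SJF = 145.0° ✓; |JF| = 19.10 ✓; ∠JFE = 105.0° ✓; |FE| = 14.70 ✗.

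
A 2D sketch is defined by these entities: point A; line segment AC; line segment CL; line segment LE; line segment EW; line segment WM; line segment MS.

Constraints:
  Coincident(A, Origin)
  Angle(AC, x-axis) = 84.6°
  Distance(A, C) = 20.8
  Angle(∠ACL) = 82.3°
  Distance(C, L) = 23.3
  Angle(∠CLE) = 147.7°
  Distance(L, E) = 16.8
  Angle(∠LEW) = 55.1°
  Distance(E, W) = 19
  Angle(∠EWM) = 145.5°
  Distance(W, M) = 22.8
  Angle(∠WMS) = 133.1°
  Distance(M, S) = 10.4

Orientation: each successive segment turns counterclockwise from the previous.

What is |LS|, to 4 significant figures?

31.19

A is at the origin; AC runs at 84.6° with length 20.8, so C = (1.957, 20.71). ∠ACL = 82.3° gives CL at -177.7° from the x-axis; with |CL| = 23.3, L = (-21.32, 19.77). ∠CLE = 147.7° gives LE at -145.4° from the x-axis; with |LE| = 16.8, E = (-35.15, 10.23). ∠LEW = 55.1° gives EW at -20.50° from the x-axis; with |EW| = 19.0, W = (-17.36, 3.579). ∠EWM = 145.5° gives WM at 14.00° from the x-axis; with |WM| = 22.8, M = (4.767, 9.095). ∠WMS = 133.1° gives MS at 60.90° from the x-axis; with |MS| = 10.4, S = (9.825, 18.18). Then |LS| = |S − L| = 31.19.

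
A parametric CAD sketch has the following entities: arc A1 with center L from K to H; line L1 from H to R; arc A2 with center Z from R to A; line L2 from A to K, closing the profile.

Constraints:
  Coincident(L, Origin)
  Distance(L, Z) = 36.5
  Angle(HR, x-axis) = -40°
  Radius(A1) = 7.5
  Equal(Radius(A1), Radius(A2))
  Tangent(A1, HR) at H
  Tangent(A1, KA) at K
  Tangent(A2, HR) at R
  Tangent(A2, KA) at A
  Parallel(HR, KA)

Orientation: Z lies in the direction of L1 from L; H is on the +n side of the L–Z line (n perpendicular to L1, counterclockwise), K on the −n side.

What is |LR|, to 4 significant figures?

37.26

The slot axis is L1's direction at -40.0°, so u = (cos -40.0°, sin -40.0°) = (0.7660, -0.6428) and n = (−sin -40.0°, cos -40.0°) = (0.6428, 0.7660). L is at the origin and Z lies 36.5 along u from L, so Z = 36.5·u = (27.96, -23.46). Tangency of A1 to both parallel lines with radius 7.5 puts H and K at L ± 7.5·n: H = (4.821, 5.745), K = (-4.821, -5.745). Equal radii place R and A the same way about Z: R = Z + 7.5·n = (32.78, -17.72), A = Z − 7.5·n = (23.14, -29.21). Then |LR| = |R − L| = 37.26.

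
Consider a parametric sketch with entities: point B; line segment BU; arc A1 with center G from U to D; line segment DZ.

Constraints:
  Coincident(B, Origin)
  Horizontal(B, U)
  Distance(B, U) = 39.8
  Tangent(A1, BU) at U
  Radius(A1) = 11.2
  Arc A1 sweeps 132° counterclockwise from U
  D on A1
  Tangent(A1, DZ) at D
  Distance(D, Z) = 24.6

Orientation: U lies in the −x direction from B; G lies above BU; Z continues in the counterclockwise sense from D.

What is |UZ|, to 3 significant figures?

37.9

B is at the origin; BU is horizontal with |BU| = 39.8 and U on the −x side, so U = (-39.8, 0.00). A1 meets BU tangentially, so GU is at right angles to BU, so G = U + (0, 11.2) = (-39.8, 11.2). On A1, U sits at bearing -90° from G; a 132° counterclockwise sweep puts D at bearing 42°, so D = G + 11.2·(cos 42°, sin 42°) = (-31.5, 18.7). A1 meets DZ tangentially, so GD is at right angles to DZ, so DZ runs along (−sin 42°, cos 42°); with |DZ| = 24.6, Z = (-47.9, 37.0). Then |UZ| = |Z − U| = 37.9.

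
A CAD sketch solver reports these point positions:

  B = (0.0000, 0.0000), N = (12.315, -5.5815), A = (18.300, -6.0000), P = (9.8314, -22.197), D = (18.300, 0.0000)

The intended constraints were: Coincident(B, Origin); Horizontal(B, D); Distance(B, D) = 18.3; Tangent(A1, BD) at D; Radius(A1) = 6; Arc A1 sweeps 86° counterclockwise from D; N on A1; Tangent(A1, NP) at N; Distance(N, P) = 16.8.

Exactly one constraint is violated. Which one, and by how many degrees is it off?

Tangent(A1, NP) at N — off by 4.50°.

B = (0.00, 0.00) ✓; B.y = 0.00, D.y = 0.00 ✓; |BD| = 18.30 ✓; ∠(AD, DB) = 90.00° ✓; |AD| = 6.000 ✓; bearing(A→N) − bearing(A→D) = 86.00° ✓; |AN| = 6.000 ✓; ∠(AN, NP) = 94.50° ✗; |NP| = 16.80 ✓.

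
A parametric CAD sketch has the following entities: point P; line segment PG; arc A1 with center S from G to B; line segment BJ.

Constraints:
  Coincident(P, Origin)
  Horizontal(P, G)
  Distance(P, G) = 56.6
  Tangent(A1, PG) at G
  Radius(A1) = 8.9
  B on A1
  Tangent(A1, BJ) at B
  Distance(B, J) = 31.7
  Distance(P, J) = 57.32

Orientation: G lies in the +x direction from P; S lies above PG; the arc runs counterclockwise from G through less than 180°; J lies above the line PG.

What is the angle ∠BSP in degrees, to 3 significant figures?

148°

P is at the origin; P and G share the same y with |PG| = 56.6 and G on the +x side, so G = (56.6, 0.00). The tangent condition forces SG to be normal to PG, so S = G + (0, 8.9) = (56.6, 8.90). Since SB ⟂ BJ (tangency), |SJ| = √(8.9² + 31.7²) = 32.9 regardless of where B sits on A1. So J lies on both circle(P, 57.32) and circle(S, 32.9); the above-PG intersection is J = (42.4, 38.6). B is the foot of the tangent from J: B = (63.3, 14.8).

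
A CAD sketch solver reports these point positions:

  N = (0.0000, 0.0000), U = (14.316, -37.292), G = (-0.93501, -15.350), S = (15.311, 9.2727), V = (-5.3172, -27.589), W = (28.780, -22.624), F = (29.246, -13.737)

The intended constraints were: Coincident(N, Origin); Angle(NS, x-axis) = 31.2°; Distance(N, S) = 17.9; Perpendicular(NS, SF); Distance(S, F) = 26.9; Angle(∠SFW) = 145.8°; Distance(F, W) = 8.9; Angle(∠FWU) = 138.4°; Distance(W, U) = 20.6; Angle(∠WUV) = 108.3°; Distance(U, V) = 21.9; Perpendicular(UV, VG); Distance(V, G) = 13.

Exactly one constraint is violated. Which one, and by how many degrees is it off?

Perpendicular(UV, VG) — off by 6.60°.

N = (0.00, 0.00) ✓; NS at 31.20° ✓; |NS| = 17.90 ✓; ∠(NS, SF) = 90.00° ✓; |SF| = 26.90 ✓; ∠SFW = 145.8° ✓; |FW| = 8.899 ✓; ∠FWU = 138.4° ✓; |WU| = 20.60 ✓; ∠WUV = 108.3° ✓; |UV| = 21.90 ✓; ∠(UV, VG) = 83.40° ✗; |VG| = 13.00 ✓.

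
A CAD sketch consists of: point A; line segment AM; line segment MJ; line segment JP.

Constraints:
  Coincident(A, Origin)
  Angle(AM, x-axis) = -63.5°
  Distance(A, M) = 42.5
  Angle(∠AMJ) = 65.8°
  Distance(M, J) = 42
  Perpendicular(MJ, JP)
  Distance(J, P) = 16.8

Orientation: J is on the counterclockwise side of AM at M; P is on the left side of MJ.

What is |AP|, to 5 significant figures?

32.963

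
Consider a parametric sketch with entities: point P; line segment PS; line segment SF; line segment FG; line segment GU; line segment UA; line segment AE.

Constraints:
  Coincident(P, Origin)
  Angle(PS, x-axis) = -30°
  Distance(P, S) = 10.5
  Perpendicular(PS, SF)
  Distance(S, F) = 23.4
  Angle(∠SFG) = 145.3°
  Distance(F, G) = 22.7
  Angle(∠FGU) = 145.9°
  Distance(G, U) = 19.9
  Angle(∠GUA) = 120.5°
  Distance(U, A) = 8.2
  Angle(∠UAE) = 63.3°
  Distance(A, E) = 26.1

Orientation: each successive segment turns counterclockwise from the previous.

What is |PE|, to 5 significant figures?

33.359

∠GUA = 120.5° gives UA at -171.70° from the x-axis; with |UA| = 8.2, A = (-1.6503, 51.964). ∠UAE = 63.3° gives AE at -55.000° from the x-axis; with |AE| = 26.1, E = (13.320, 30.584). Then |PE| = |E − P| = 33.359.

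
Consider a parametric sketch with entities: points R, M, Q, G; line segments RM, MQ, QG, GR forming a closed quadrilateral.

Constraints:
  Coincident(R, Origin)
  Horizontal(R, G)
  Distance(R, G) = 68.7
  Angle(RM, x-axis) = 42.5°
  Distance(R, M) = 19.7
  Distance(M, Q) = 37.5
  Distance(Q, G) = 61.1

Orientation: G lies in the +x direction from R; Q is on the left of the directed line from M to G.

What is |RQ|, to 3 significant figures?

56.2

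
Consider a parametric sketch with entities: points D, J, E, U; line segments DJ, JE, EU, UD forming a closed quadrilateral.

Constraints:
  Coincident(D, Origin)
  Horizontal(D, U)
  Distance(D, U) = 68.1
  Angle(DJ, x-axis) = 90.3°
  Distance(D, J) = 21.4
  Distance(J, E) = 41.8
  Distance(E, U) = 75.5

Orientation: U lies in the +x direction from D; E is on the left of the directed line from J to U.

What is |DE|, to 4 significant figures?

61.41

Checks: |JE| = 41.80 ✓; |EU| = 75.50 ✓.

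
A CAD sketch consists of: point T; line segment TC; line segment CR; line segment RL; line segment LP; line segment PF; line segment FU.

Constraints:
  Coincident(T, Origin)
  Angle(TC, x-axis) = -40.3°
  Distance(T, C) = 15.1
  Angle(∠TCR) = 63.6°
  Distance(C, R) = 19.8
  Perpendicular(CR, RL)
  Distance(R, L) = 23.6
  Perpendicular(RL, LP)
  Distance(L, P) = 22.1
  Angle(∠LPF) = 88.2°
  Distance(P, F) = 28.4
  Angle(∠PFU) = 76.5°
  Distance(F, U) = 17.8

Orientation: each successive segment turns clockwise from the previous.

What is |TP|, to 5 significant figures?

13.519

CR ⟂ RL, so RL runs at 113.30°; with |RL| = 23.6, L = (-16.004, 4.0770). RL is perpendicular to LP, so LP runs at 23.300°; with |LP| = 22.1, P = (4.2938, 12.819). Then |TP| = |P − T| = 13.519.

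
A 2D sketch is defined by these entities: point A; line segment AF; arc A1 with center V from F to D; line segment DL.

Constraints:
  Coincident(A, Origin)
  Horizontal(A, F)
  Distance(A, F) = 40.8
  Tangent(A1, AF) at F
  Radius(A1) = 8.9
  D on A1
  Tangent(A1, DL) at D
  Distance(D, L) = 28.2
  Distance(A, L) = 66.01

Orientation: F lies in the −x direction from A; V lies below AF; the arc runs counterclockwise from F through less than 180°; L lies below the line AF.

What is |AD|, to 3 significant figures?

49.8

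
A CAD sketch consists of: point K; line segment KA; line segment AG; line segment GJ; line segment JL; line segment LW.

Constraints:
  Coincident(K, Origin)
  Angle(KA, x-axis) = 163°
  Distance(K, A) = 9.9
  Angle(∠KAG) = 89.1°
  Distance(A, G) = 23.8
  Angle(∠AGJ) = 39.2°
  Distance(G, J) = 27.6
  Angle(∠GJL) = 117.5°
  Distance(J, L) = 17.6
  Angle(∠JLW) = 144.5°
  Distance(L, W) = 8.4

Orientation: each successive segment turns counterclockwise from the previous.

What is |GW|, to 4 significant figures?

42.03

K is at the origin; KA runs at 163.0° with length 9.9, so A = (-9.467, 2.894). ∠KAG = 89.1° gives AG at -106.1° from the x-axis; with |AG| = 23.8, G = (-16.07, -19.97). ∠AGJ = 39.2° gives GJ at 34.70° from the x-axis; with |GJ| = 27.6, J = (6.624, -4.260). ∠GJL = 117.5° gives JL at 97.20° from the x-axis; with |JL| = 17.6, L = (4.418, 13.20). ∠JLW = 144.5° gives LW at 132.7° from the x-axis; with |LW| = 8.4, W = (-1.279, 19.37). Then |GW| = |W − G| = 42.03.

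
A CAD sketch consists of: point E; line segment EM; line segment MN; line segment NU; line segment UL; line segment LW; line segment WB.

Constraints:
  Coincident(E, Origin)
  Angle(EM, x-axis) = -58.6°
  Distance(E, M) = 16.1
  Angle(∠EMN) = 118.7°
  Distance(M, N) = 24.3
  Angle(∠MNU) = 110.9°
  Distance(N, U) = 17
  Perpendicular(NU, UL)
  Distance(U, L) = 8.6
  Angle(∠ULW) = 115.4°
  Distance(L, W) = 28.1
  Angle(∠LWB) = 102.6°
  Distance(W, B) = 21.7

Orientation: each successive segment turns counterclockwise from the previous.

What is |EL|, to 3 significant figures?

30.4

E is at the origin; EM runs at -58.6° with length 16.1, so M = (8.39, -13.7). ∠EMN = 118.7° gives MN at 2.70° from the x-axis; with |MN| = 24.3, N = (32.7, -12.6). ∠MNU = 110.9° gives NU at 71.8° from the x-axis; with |NU| = 17.0, U = (38.0, 3.55). NU is perpendicular to UL, so UL runs at 162°; with |UL| = 8.6, L = (29.8, 6.24). Then |EL| = |L − E| = 30.4.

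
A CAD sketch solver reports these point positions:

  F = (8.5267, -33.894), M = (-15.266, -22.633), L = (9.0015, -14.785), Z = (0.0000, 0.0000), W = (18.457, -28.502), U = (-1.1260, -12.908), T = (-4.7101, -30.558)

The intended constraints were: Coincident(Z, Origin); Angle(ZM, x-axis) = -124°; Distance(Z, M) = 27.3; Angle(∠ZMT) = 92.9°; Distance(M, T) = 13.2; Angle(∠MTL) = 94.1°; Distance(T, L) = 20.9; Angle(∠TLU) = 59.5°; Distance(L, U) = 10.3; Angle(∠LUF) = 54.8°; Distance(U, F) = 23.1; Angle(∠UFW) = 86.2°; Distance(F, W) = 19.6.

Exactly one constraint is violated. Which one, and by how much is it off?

Distance(F, W) = 19.6 — off by 8.30.

Z = (0.00, 0.00) ✓; ZM at -124.0° ✓; |ZM| = 27.30 ✓; ∠ZMT = 92.90° ✓; |MT| = 13.20 ✓; ∠MTL = 94.10° ✓; |TL| = 20.90 ✓; ∠TLU = 59.50° ✓; |LU| = 10.30 ✓; ∠LUF = 54.80° ✓; |UF| = 23.10 ✓; ∠UFW = 86.20° ✓; |FW| = 11.30 ✗.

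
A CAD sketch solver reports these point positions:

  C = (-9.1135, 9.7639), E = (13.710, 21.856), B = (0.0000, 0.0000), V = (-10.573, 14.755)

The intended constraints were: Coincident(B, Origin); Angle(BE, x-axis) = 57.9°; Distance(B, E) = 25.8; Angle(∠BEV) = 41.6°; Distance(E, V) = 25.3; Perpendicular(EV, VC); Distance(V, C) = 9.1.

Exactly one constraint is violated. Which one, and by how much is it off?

Distance(V, C) = 9.1 — off by 3.90.

B = (0.00, 0.00) ✓; BE at 57.90° ✓; |BE| = 25.80 ✓; ∠BEV = 41.60° ✓; |EV| = 25.30 ✓; ∠(EV, VC) = 90.00° ✓; |VC| = 5.200 ✗.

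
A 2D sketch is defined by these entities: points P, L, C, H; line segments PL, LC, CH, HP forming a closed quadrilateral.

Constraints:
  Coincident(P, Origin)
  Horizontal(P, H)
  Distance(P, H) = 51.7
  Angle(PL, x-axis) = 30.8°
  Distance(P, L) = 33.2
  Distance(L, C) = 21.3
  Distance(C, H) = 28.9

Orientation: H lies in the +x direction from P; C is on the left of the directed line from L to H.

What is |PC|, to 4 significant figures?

54.49

Checks: P = (0.00, 0.00) ✓; |LC| = 21.30 ✓; |CH| = 28.90 ✓.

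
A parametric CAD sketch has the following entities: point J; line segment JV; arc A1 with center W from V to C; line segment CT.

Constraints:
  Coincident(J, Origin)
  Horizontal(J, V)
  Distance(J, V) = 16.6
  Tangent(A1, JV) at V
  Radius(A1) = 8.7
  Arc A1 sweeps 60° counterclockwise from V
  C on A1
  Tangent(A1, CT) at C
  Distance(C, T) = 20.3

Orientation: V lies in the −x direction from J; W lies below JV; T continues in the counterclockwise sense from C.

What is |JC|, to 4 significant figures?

24.52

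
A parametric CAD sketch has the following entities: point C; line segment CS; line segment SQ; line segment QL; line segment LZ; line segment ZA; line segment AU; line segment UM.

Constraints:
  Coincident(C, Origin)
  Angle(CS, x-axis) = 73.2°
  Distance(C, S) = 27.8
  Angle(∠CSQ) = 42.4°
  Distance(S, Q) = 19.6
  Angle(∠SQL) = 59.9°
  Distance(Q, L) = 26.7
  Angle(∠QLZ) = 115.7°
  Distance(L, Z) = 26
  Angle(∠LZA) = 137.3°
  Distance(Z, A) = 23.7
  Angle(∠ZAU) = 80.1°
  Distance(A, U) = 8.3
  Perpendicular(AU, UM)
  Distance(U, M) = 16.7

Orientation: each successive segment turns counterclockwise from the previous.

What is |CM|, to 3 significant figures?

40.7

∠ZAU = 80.1° gives AU at 178° from the x-axis; with |AU| = 8.3, U = (32.4, 42.1). AU is perpendicular to UM, so UM runs at -92.2°; with |UM| = 16.7, M = (31.8, 25.4). Then |CM| = |M − C| = 40.7.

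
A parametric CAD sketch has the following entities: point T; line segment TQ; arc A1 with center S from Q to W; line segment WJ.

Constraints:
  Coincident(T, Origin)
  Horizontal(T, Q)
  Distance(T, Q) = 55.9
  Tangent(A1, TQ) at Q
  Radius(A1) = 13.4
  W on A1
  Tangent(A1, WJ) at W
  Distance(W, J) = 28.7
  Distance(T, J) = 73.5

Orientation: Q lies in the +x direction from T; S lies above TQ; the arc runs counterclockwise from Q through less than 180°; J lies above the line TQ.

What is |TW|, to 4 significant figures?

70.79

T is at the origin; T and Q share the same y with |TQ| = 55.9 and Q on the +x side, so Q = (55.90, 0.000). Tangency of A1 to TQ means the radius SQ is perpendicular to TQ, so S = Q + (0, 13.4) = (55.90, 13.40). Since SW ⟂ WJ (tangency), |SJ| = √(13.4² + 28.7²) = 31.67 regardless of where W sits on A1. So J lies on both circle(T, 73.5) and circle(S, 31.67); the above-TQ intersection is J = (58.12, 45.00). W is the foot of the tangent from J: W = (68.41, 18.21).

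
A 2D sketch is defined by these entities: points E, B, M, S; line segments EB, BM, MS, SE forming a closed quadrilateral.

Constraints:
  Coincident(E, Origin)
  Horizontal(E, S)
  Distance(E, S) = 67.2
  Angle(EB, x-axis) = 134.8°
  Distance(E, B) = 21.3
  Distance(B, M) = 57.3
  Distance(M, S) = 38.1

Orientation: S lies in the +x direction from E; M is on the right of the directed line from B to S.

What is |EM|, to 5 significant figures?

36.709

Checks: |BM| = 57.30 ✓; |MS| = 38.10 ✓.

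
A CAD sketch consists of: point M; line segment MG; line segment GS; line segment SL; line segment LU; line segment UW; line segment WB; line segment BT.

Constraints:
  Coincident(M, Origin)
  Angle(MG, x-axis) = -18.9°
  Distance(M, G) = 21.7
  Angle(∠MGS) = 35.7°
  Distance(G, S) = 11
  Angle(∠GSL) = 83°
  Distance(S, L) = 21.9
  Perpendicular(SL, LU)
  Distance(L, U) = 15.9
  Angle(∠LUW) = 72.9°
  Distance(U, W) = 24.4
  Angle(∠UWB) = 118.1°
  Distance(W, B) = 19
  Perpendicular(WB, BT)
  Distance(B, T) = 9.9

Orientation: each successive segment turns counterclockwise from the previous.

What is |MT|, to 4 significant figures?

7.997

M is at the origin; MG runs at -18.9° with length 21.7, so G = (20.53, -7.029). ∠MGS = 35.7° gives GS at 125.4° from the x-axis; with |GS| = 11.0, S = (14.16, 1.937). ∠GSL = 83.0° gives SL at -137.6° from the x-axis; with |SL| = 21.9, L = (-2.014, -12.83). SL ⟂ LU, so LU runs at -47.60°; with |LU| = 15.9, U = (8.707, -24.57). ∠LUW = 72.9° gives UW at 59.50° from the x-axis; with |UW| = 24.4, W = (21.09, -3.548). ∠UWB = 118.1° gives WB at 121.4° from the x-axis; with |WB| = 19.0, B = (11.19, 12.67). The perpendicularity gives BT at right angles to WB, so BT runs at -148.6°; with |BT| = 9.9, T = (2.742, 7.512). Then |MT| = |T − M| = 7.997.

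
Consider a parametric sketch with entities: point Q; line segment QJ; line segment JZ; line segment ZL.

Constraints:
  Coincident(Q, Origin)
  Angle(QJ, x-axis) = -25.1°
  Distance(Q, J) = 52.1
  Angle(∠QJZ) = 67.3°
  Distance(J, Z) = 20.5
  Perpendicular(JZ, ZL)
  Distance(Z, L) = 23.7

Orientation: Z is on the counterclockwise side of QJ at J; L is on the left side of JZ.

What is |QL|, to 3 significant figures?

24.4

∠QJZ = 67.3°, so JZ runs at -25.1° + (180° − 67.3°) = 87.6° from the x-axis; with |JZ| = 20.5, Z = J + 20.5·(cos 87.6°, sin 87.6°) = (48.0, -1.62). JZ is perpendicular to ZL; with |ZL| = 23.7 on the left of JZ, L = Z + 23.7·(-0.999, 0.0419) = (24.4, -0.626). Then |QL| = |L − Q| = 24.4.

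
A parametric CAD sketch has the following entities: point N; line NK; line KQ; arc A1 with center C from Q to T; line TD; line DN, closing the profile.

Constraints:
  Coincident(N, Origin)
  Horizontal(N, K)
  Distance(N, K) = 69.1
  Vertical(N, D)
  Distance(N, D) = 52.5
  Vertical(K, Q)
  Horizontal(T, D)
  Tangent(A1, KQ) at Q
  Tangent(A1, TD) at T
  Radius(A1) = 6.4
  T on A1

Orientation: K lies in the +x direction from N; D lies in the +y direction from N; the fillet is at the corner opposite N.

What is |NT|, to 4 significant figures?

81.78

The virtual corner opposite N is at (69.10, 52.50). Tangency of A1 to KQ means the radius CQ is perpendicular to KQ and tangency of A1 to TD means the radius CT is perpendicular to TD, with radius 6.4, so the center C sits 6.4 in from both sides at C = (62.70, 46.10). That places the tangent points at Q = (69.10, 46.10) on KQ and T = (62.70, 52.50) on TD. Then |NT| = |T − N| = 81.78.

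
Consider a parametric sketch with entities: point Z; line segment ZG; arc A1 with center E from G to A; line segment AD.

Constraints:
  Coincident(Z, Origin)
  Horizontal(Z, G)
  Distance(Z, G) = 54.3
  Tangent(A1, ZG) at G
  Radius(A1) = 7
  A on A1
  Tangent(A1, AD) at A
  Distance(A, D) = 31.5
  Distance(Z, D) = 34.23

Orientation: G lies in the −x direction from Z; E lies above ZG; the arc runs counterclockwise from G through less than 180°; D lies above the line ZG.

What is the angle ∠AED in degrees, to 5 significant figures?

77.471°

Checks: |ZG| = 54.30 ✓; ∠(EG, GZ) = 90.00° ✓; |EG| = 7.000 ✓; |EA| = 7.000 ✓; ∠(EA, AD) = 90.00° ✓; |AD| = 31.50 ✓; |ZD| = 34.23 ✓.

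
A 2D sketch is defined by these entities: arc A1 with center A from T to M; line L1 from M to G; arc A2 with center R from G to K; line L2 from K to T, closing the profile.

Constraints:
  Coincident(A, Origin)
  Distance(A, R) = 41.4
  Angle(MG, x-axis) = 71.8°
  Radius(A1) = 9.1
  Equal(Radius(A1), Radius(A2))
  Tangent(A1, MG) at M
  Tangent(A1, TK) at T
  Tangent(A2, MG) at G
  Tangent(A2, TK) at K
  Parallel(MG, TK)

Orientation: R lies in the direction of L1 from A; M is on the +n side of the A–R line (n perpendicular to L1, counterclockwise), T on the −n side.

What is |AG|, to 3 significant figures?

42.4

The slot axis is L1's direction at 71.8°, so u = (cos 71.8°, sin 71.8°) = (0.312, 0.950) and n = (−sin 71.8°, cos 71.8°) = (-0.950, 0.312). A is at the origin and R lies 41.4 along u from A, so R = 41.4·u = (12.9, 39.3). Tangency of A1 to both parallel lines with radius 9.1 puts M and T at A ± 9.1·n: M = (-8.64, 2.84), T = (8.64, -2.84). Equal radii place G and K the same way about R: G = R + 9.1·n = (4.29, 42.2), K = R − 9.1·n = (21.6, 36.5). Then |AG| = |G − A| = 42.4.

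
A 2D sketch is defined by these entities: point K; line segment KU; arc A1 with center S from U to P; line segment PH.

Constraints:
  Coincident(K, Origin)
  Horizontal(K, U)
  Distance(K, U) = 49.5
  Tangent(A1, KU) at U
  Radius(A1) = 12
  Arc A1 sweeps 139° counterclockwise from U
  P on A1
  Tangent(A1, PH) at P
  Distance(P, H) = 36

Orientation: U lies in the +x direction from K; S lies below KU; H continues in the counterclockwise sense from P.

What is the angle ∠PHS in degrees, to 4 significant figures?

18.43°

On A1, U sits at bearing 90° from S; a 139° counterclockwise sweep puts P at bearing 229°, so P = S + 12.0·(cos 229°, sin 229°) = (41.63, -21.06). Tangency of A1 to PH means the radius SP is perpendicular to PH, so PH runs along (−sin 229°, cos 229°); with |PH| = 36.0, H = (68.80, -44.67). Then cos ∠PHS = HP·HS / (|HP||HS|), giving 18.43°.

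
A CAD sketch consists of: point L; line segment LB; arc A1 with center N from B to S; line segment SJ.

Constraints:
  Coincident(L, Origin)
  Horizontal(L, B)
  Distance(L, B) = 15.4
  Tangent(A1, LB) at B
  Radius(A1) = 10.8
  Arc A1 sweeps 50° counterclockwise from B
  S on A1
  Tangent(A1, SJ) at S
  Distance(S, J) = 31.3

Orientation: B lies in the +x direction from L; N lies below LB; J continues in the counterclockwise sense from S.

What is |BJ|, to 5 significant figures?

39.761

L is at the origin; L and B share the same y with |LB| = 15.4 and B on the +x side, so B = (15.400, 0.0000). A1 meets LB tangentially, so NB is at right angles to LB, so N = B + (0, -10.8) = (15.400, -10.800). On A1, B sits at bearing 90° from N; a 50° counterclockwise sweep puts S at bearing 140°, so S = N + 10.8·(cos 140°, sin 140°) = (7.1267, -3.8579). Tangency of A1 to SJ means the radius NS is perpendicular to SJ, so SJ runs along (−sin 140°, cos 140°); with |SJ| = 31.3, J = (-12.993, -27.835). Then |BJ| = |J − B| = 39.761.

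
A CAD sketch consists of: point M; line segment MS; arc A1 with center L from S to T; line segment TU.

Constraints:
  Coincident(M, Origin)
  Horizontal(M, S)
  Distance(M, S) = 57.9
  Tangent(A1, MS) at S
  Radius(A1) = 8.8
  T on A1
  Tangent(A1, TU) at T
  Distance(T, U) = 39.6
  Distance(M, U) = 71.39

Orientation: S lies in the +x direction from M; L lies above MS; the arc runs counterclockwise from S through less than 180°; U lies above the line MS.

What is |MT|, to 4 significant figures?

67.19

M is at the origin; MS is horizontal with |MS| = 57.9 and S on the +x side, so S = (57.90, 0.000). Since A1 is tangent to MS there, LS ⟂ MS, so L = S + (0, 8.8) = (57.90, 8.800). Since LT ⟂ TU (tangency), |LU| = √(8.8² + 39.6²) = 40.57 regardless of where T sits on A1. So U lies on both circle(M, 71.39) and circle(L, 40.57); the above-MS intersection is U = (51.98, 48.93). T is the foot of the tangent from U: T = (66.12, 11.94).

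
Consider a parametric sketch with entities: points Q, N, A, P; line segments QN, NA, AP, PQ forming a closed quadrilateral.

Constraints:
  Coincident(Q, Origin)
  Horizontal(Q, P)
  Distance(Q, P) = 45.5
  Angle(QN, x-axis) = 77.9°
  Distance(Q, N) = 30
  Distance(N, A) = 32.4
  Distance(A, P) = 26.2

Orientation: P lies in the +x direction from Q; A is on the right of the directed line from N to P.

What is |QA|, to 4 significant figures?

19.31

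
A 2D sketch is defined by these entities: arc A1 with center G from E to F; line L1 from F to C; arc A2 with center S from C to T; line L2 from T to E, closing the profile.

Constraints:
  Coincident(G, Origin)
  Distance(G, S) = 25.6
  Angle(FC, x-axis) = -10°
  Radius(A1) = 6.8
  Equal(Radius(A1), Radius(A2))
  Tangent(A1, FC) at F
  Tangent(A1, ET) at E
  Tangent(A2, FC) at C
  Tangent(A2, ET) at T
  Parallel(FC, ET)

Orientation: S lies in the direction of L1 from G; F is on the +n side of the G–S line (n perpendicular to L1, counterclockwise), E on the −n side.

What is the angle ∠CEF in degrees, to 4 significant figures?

62.02°

The slot axis is L1's direction at -10.0°, so u = (cos -10.0°, sin -10.0°) = (0.9848, -0.1736) and n = (−sin -10.0°, cos -10.0°) = (0.1736, 0.9848). G is at the origin and S lies 25.6 along u from G, so S = 25.6·u = (25.21, -4.445). Tangency of A1 to both parallel lines with radius 6.8 puts F and E at G ± 6.8·n: F = (1.181, 6.697), E = (-1.181, -6.697). Equal radii place C and T the same way about S: C = S + 6.8·n = (26.39, 2.251), T = S − 6.8·n = (24.03, -11.14). Then cos ∠CEF = EC·EF / (|EC||EF|), giving 62.02°.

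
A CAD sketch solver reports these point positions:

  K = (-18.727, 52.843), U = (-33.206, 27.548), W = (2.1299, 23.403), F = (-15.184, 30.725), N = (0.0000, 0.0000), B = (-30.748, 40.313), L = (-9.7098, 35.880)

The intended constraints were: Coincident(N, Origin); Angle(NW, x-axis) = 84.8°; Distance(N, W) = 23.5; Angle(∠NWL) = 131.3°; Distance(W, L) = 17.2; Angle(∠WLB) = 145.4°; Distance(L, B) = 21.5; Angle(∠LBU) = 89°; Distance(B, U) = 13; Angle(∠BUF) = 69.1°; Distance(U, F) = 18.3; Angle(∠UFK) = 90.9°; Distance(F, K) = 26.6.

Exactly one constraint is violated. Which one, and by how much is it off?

Distance(F, K) = 26.6 — off by 4.20.

N = (0.00, 0.00) ✓; NW at 84.80° ✓; |NW| = 23.50 ✓; ∠NWL = 131.3° ✓; |WL| = 17.20 ✓; ∠WLB = 145.4° ✓; |LB| = 21.50 ✓; ∠LBU = 89.00° ✓; |BU| = 13.00 ✓; ∠BUF = 69.10° ✓; |UF| = 18.30 ✓; ∠UFK = 90.90° ✓; |FK| = 22.40 ✗.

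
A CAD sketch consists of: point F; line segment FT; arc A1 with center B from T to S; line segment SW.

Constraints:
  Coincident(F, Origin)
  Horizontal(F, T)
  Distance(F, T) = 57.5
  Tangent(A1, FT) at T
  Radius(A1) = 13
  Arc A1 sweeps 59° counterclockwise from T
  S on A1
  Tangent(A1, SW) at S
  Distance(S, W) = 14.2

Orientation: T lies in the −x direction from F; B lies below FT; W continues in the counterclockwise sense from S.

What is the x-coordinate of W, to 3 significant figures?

-76.0

F is at the origin; F and T share the same y with |FT| = 57.5 and T on the −x side, so T = (-57.5, 0.00). The tangent condition forces BT to be normal to FT, so B = T + (0, -13) = (-57.5, -13.0). On A1, T sits at bearing 90° from B; a 59° counterclockwise sweep puts S at bearing 149°, so S = B + 13.0·(cos 149°, sin 149°) = (-68.6, -6.30). Tangency of A1 to SW means the radius BS is perpendicular to SW, so SW runs along (−sin 149°, cos 149°); with |SW| = 14.2, W = (-76.0, -18.5). So W.x = -76.0.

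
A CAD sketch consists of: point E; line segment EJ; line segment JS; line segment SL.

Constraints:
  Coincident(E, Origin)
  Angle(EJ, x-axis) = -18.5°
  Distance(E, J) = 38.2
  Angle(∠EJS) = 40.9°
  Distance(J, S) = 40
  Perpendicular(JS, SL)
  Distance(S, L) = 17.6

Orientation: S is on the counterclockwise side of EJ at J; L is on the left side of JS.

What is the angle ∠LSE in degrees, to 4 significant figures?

23.98°

E is at the origin; EJ runs at -18.5° with length 38.2, so J = 38.2·(cos -18.5°, sin -18.5°) = (36.23, -12.12). ∠EJS = 40.9°, so JS runs at -18.5° + (180° − 40.9°) = 120.6° from the x-axis; with |JS| = 40.0, S = J + 40.0·(cos 120.6°, sin 120.6°) = (15.86, 22.31). JS ⟂ SL; with |SL| = 17.6 on the left of JS, L = S + 17.6·(-0.8607, -0.5090) = (0.7152, 13.35). Then cos ∠LSE = SL·SE / (|SL||SE|), giving 23.98°.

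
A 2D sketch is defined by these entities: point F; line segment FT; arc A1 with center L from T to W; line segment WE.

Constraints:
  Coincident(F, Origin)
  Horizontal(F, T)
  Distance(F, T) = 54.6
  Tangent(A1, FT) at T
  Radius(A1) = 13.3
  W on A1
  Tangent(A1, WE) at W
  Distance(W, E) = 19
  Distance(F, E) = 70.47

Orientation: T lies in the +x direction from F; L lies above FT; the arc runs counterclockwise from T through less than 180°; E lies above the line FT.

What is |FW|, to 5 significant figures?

69.441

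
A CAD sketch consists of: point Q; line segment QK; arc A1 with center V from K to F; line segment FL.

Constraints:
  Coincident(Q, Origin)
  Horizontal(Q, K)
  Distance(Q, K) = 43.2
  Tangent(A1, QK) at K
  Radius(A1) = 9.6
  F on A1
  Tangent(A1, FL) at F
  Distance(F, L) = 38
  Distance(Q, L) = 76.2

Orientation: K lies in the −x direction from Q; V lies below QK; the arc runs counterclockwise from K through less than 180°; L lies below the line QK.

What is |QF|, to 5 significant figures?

52.947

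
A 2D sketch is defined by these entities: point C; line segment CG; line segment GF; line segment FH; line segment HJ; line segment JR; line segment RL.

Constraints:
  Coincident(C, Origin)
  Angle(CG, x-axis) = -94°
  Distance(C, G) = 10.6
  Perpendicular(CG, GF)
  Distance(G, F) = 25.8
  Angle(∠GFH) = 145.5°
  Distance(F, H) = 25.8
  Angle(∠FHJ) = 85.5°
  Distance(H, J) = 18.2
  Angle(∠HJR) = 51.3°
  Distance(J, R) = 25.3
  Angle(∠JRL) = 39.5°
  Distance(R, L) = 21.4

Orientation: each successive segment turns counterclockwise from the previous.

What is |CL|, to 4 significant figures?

47.51

∠HJR = 51.3° gives JR at -106.3° from the x-axis; with |JR| = 25.3, R = (29.69, -8.654). ∠JRL = 39.5° gives RL at 34.20° from the x-axis; with |RL| = 21.4, L = (47.39, 3.375). Then |CL| = |L − C| = 47.51.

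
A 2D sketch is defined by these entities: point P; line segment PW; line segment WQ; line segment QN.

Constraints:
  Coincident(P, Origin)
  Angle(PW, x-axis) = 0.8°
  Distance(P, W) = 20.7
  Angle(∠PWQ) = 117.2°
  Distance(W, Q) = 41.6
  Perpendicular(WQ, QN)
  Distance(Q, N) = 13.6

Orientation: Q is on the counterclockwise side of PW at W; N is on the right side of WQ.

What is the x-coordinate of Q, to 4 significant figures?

39.19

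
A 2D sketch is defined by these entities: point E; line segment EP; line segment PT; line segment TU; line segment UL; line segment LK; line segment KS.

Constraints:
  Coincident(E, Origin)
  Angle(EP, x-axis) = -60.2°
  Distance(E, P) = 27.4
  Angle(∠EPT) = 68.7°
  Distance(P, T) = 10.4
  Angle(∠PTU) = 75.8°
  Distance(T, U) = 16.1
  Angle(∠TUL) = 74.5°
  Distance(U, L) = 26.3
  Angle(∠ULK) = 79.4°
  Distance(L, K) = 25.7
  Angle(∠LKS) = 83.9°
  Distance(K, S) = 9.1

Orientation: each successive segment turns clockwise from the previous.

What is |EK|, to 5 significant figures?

43.649

E is at the origin; EP runs at -60.2° with length 27.4, so P = (13.617, -23.777). ∠EPT = 68.7° gives PT at -171.50° from the x-axis; with |PT| = 10.4, T = (3.3313, -25.314). ∠PTU = 75.8° gives TU at 84.300° from the x-axis; with |TU| = 16.1, U = (4.9304, -9.2936). ∠TUL = 74.5° gives UL at -21.200° from the x-axis; with |UL| = 26.3, L = (29.450, -18.804). ∠ULK = 79.4° gives LK at -121.80° from the x-axis; with |LK| = 25.7, K = (15.908, -40.647). Then |EK| = |K − E| = 43.649.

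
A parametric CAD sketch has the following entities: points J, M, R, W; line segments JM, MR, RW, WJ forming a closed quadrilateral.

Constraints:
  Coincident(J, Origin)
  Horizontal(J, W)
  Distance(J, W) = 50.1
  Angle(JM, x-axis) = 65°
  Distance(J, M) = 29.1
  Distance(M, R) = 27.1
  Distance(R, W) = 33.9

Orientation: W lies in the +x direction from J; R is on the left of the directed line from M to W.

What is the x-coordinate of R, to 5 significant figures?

38.815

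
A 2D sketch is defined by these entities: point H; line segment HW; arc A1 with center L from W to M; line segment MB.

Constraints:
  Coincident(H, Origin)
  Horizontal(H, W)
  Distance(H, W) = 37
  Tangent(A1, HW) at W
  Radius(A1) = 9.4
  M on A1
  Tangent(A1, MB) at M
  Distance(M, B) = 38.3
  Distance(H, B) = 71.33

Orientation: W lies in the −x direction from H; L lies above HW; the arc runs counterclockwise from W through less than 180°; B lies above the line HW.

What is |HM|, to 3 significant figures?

34.0

H is at the origin; HW is horizontal with |HW| = 37.0 and W on the −x side, so W = (-37.0, 0.00). A1 meets HW tangentially, so LW is at right angles to HW, so L = W + (0, 9.4) = (-37.0, 9.40). Since LM ⟂ MB (tangency), |LB| = √(9.4² + 38.3²) = 39.4 regardless of where M sits on A1. So B lies on both circle(H, 71.33) and circle(L, 39.4); the above-HW intersection is B = (-56.3, 43.8). M is the foot of the tangent from B: M = (-30.1, 15.8).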